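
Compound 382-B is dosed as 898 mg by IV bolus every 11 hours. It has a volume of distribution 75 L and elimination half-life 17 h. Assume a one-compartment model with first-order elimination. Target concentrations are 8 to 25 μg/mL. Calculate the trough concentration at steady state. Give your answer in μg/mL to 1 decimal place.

k = ln2/t½ = ln2/17 ≈ 0.040773 h⁻¹; fraction remaining f = e^(−kτ) = e^(−0.040773×11) ≈ 0.6386.
Accumulation ratio R = 1/(1 − f) ≈ 1/0.3614 ≈ 2.7670.
Single-dose peak C₀ = D/Vd = 898/75 ≈ 11.973 μg/mL.
Cmax,ss = C₀/(1 − f) ≈ 11.973/0.3614 ≈ 33.129 μg/mL.
Steady-state trough Cmin,ss = Cmax,ss·f ≈ 33.129 × 0.6386 ≈ 21.156 μg/mL.
Trough 21.2 μg/mL vs MEC 8 μg/mL: adequate.

21.2 μg/mL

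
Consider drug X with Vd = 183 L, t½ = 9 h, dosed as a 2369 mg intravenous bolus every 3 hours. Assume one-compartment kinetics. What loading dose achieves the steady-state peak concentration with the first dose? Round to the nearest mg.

11483 mg

f = (1/2)^(3/9) ≈ 0.793701; accumulation ratio R = 1/(1−f) ≈ 4.84733.
Loading dose to hit Cmax,ss on first dose: D_load = D_maint·R ≈ 2369 × 4.84733 ≈ 11483.32 mg.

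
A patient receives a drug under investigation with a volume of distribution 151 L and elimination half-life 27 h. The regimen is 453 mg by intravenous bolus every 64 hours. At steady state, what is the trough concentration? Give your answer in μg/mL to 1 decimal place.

Over one 64-h interval, 64/27 ≈ 2.3704 half-lives elapse, leaving f ≈ 0.1934 of each dose.
Single-dose peak C₀ = D/Vd = 453/151 ≈ 3.000 μg/mL.
Steady-state trough Cmin,ss = C₀·f/(1−f) ≈ 3.000 × 0.1934/0.8066 ≈ 0.719 μg/mL.

0.7 μg/mL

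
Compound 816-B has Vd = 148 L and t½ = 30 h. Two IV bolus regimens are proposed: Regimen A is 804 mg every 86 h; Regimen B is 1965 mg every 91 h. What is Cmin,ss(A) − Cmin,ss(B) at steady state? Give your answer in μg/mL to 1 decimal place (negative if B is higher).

-1.0 μg/mL

Regimen A: f = (1/2)^(86/30) ≈ 0.1371; Cmin,ss = (804/148)·f/(1−f) ≈ 0.863 μg/mL.
Regimen B: f = (1/2)^(91/30) ≈ 0.1221; Cmin,ss = (1965/148)·f/(1−f) ≈ 1.847 μg/mL.
Difference ≈ 0.863 − 1.847 ≈ -0.984 μg/mL.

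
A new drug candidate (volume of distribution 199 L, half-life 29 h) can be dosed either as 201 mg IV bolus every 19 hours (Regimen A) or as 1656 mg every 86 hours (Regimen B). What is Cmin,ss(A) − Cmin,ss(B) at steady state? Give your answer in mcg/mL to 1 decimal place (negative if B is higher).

Regimen A: f = (1/2)^(19/29) ≈ 0.6350; Cmin,ss = (201/199)·f/(1−f) ≈ 1.757 mcg/mL.
Regimen B: f = (1/2)^(86/29) ≈ 0.1280; Cmin,ss = (1656/199)·f/(1−f) ≈ 1.222 mcg/mL.
Difference ≈ 1.757 − 1.222 ≈ 0.535 mcg/mL.

0.5 mcg/mL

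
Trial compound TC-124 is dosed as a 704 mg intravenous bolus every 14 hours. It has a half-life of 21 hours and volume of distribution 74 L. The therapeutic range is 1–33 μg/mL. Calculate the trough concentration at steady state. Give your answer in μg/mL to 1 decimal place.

16.2 μg/mL

k = ln2/t½ = ln2/21 ≈ 0.033007 h⁻¹; fraction remaining f = e^(−kτ) = e^(−0.033007×14) ≈ 0.6300.
Accumulation ratio R = 1/(1 − f) ≈ 1/0.3700 ≈ 2.7027.
Each bolus raises the concentration by D/Vd = 704/74 ≈ 9.514 μg/mL.
Steady-state peak Cmax,ss = C₀·R ≈ 9.514 × 2.7027 ≈ 25.713 μg/mL.
One interval later, Cmin,ss = Cmax,ss·e^(−kτ) ≈ 25.713 × 0.6300 ≈ 16.199 μg/mL.
Trough 16.2 μg/mL vs MEC 1 μg/mL: adequate.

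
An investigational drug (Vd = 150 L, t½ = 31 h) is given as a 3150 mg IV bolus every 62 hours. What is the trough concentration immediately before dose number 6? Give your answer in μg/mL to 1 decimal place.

7.0 μg/mL

f = (1/2)^(τ/t½) = (1/2)^(62/31) ≈ 0.2500.
C₀ = D/Vd = 3150/150 ≈ 21.000 μg/mL.
Before the 6th dose, 5 doses have been given. Superposition: Cmin = C₀·(f + f² + … + f^5).
≈ 21.000 × (0.2500 + 0.0625 + 0.0156 + 0.0039 + 0.0010) ≈ 21.000 × 0.3330 ≈ 6.993 μg/mL.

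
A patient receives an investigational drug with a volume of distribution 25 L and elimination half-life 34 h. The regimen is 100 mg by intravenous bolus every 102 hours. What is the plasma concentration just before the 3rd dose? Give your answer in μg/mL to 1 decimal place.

f = (1/2)^(τ/t½) = (1/2)^(102/34) ≈ 0.1250.
C₀ = D/Vd = 100/25 ≈ 4.000 μg/mL.
Before the 3rd dose, 2 doses have been given. Superposition: Cmin = C₀·(f + f²).
≈ 4.000 × (0.1250 + 0.0156) ≈ 4.000 × 0.1406 ≈ 0.562 μg/mL.

0.6 μg/mL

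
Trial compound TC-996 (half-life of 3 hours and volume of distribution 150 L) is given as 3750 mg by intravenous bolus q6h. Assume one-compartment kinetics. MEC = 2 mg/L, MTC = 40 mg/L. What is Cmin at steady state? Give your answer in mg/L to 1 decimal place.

8.3 mg/L

τ = 6 h = 2 half-lives, so f = (1/2)^2 = 0.25.
At steady state, R = 1/(1 − 0.25) = 4/3.
Single-dose peak C₀ = D/Vd = 3750/150 = 25 mg/L.
Steady-state peak Cmax,ss = C₀·R = 25 × 4/3 ≈ 33.333 mg/L.
Steady-state trough Cmin,ss = Cmax,ss·f ≈ 33.333 × 0.25 ≈ 8.333 mg/L.
Trough 8.3 mg/L vs MEC 2 mg/L: adequate.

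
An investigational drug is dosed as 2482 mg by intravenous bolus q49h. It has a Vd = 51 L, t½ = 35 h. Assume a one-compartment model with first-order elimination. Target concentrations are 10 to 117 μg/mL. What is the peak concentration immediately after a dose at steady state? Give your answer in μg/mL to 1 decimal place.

78.4 μg/mL

τ/t½ = 49/35 ≈ 1.4, so fraction remaining f = (1/2)^(49/35) ≈ 0.3789.
At steady state, accumulation factor R = 1/(1 − e^(−kτ)) ≈ 1.6100.
Each bolus raises the concentration by D/Vd = 2482/51 ≈ 48.667 μg/mL.
Cmax,ss = C₀/(1 − f) ≈ 48.667/0.6211 ≈ 78.356 μg/mL.
Peak 78.4 μg/mL vs MTC 117 μg/mL: below toxic threshold.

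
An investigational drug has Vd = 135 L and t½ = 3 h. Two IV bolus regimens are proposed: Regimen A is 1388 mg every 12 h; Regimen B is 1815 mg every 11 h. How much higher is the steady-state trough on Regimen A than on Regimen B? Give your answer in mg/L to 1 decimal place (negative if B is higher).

-0.5 mg/L

Regimen A: f = (1/2)^(12/3) ≈ 0.0625; Cmin,ss = (1388/135)·f/(1−f) ≈ 0.685 mg/L.
Regimen B: f = (1/2)^(11/3) ≈ 0.0787; Cmin,ss = (1815/135)·f/(1−f) ≈ 1.148 mg/L.
Difference ≈ 0.685 − 1.148 ≈ -0.463 mg/L.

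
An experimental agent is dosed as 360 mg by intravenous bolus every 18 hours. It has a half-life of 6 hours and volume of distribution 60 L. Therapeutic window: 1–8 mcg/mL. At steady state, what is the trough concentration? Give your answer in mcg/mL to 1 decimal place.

0.9 mcg/mL

τ = 18 h = 3 half-lives, so f = (1/2)^3 = 0.125.
Accumulation ratio R = 1/(1 − f) = 1/0.875 = 8/7.
Single-dose peak C₀ = D/Vd = 360/60 = 6 mcg/mL.
Steady-state peak Cmax,ss = C₀·R = 6 × 8/7 ≈ 6.857 mcg/mL.
Steady-state trough Cmin,ss = Cmax,ss·f ≈ 6.857 × 0.125 ≈ 0.857 mcg/mL.
Trough 0.9 mcg/mL vs MEC 1 mcg/mL: subtherapeutic.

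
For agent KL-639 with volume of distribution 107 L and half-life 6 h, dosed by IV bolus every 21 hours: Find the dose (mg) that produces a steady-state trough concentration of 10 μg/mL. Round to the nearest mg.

11036 mg

τ/t½ = 21/6 ≈ 3.5, so f = (1/2)^(21/6) ≈ 0.088388.
Cmin,ss = (D/Vd)·f/(1−f), so D = Cmin,ss·Vd·(1−f)/f.
D = 10 × 107 × (1−f)/f ≈ 10 × 107 × 10.31375 ≈ 11035.71 mg.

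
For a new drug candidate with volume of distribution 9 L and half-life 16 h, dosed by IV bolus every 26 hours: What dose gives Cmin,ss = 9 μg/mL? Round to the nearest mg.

τ/t½ = 26/16 ≈ 1.625, so f = (1/2)^(26/16) ≈ 0.324210.
Cmin,ss = (D/Vd)·f/(1−f), so D = Cmin,ss·Vd·(1−f)/f.
D = 9 × 9 × (1−f)/f ≈ 9 × 9 × 2.08442 ≈ 168.84 mg.

169 mg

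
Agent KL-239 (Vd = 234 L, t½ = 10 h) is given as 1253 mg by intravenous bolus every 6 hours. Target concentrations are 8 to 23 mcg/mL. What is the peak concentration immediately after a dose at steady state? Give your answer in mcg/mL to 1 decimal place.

15.7 mcg/mL

τ/t½ = 6/10 ≈ 0.6, so fraction remaining f = (1/2)^(6/10) ≈ 0.6598.
Accumulation ratio R = 1/(1 − f) ≈ 1/0.3402 ≈ 2.9394.
Each bolus raises the concentration by D/Vd = 1253/234 ≈ 5.355 mcg/mL.
Steady-state peak Cmax,ss = C₀·R ≈ 5.355 × 2.9394 ≈ 15.740 mcg/mL.
Peak 15.7 mcg/mL vs MTC 23 mcg/mL: below toxic threshold.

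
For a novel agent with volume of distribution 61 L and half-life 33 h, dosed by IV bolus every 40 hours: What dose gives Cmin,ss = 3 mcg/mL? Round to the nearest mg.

241 mg

τ/t½ = 40/33 ≈ 1.2121, so f = (1/2)^(40/33) ≈ 0.431634.
Cmin,ss = (D/Vd)·f/(1−f), so D = Cmin,ss·Vd·(1−f)/f.
D = 3 × 61 × (1−f)/f ≈ 3 × 61 × 1.31678 ≈ 240.97 mg.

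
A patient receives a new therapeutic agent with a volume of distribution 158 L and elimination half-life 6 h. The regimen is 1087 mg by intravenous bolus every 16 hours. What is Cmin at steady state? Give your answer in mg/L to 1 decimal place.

τ/t½ = 16/6 ≈ 2.6667, so fraction remaining f = (1/2)^(16/6) ≈ 0.1575.
Each bolus raises the concentration by D/Vd = 1087/158 ≈ 6.880 mg/L.
Steady-state trough Cmin,ss = C₀·f/(1−f) ≈ 6.880 × 0.1575/0.8425 ≈ 1.286 mg/L.

1.3 mg/L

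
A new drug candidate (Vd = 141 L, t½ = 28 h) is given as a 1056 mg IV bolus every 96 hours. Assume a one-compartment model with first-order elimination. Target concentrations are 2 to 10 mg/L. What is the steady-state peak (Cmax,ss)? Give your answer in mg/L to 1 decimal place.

Over one 96-h interval, 96/28 ≈ 3.4286 half-lives elapse, leaving f ≈ 0.0929 of each dose.
Accumulation ratio R = 1/(1 − f) ≈ 1/0.9071 ≈ 1.1024.
Each bolus raises the concentration by D/Vd = 1056/141 ≈ 7.489 mg/L.
Steady-state peak Cmax,ss = C₀·R ≈ 7.489 × 1.1024 ≈ 8.256 mg/L.
Peak 8.3 mg/L vs MTC 10 mg/L: below toxic threshold.

8.3 mg/L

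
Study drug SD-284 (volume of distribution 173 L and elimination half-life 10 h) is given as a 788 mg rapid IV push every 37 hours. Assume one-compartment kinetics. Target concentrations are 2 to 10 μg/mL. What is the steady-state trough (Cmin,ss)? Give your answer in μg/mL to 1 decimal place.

0.4 μg/mL

k = ln2/t½ = ln2/10 ≈ 0.069315 h⁻¹; fraction remaining f = e^(−kτ) = e^(−0.069315×37) ≈ 0.0769.
At steady state, accumulation factor R = 1/(1 − e^(−kτ)) ≈ 1.0833.
Single-dose peak C₀ = D/Vd = 788/173 ≈ 4.555 μg/mL.
Steady-state peak Cmax,ss = C₀·R ≈ 4.555 × 1.0833 ≈ 4.934 μg/mL.
Steady-state trough Cmin,ss = Cmax,ss·f ≈ 4.934 × 0.0769 ≈ 0.379 μg/mL.
Trough 0.4 μg/mL vs MEC 2 μg/mL: subtherapeutic.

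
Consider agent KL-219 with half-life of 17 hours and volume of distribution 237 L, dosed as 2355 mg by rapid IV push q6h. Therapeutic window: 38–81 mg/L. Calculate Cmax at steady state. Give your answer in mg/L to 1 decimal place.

45.8 mg/L

Over one 6-h interval, 6/17 ≈ 0.35294 half-lives elapse, leaving f ≈ 0.7830 of each dose.
Accumulation ratio R = 1/(1 − f) ≈ 1/0.2170 ≈ 4.6083.
Each bolus raises the concentration by D/Vd = 2355/237 ≈ 9.937 mg/L.
Cmax,ss = C₀/(1 − f) ≈ 9.937/0.2170 ≈ 45.793 mg/L.
Peak 45.8 mg/L vs MTC 81 mg/L: below toxic threshold.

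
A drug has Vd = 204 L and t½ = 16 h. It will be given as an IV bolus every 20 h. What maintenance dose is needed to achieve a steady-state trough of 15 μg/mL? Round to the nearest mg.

τ/t½ = 20/16 ≈ 1.25, so f = (1/2)^(20/16) ≈ 0.420448.
Cmin,ss = (D/Vd)·f/(1−f), so D = Cmin,ss·Vd·(1−f)/f.
D = 15 × 204 × (1−f)/f ≈ 15 × 204 × 1.37842 ≈ 4217.97 mg.

4218 mg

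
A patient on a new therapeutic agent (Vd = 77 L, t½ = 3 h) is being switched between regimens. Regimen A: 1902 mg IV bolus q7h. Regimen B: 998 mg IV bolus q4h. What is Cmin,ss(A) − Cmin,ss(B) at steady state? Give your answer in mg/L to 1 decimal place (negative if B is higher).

-2.4 mg/L

Regimen A: f = (1/2)^(7/3) ≈ 0.1984; Cmin,ss = (1902/77)·f/(1−f) ≈ 6.114 mg/L.
Regimen B: f = (1/2)^(4/3) ≈ 0.3969; Cmin,ss = (998/77)·f/(1−f) ≈ 8.530 mg/L.
Difference ≈ 6.114 − 8.530 ≈ -2.416 mg/L.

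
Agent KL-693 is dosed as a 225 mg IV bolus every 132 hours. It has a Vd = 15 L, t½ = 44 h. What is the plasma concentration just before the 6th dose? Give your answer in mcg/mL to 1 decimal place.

2.1 mcg/mL

f = (1/2)^(τ/t½) = (1/2)^(132/44) ≈ 0.1250.
C₀ = D/Vd = 225/15 ≈ 15.000 mcg/mL.
Before the 6th dose, 5 doses have been given. Superposition: Cmin = C₀·(f + f² + … + f^5).
≈ 15.000 × (0.1250 + 0.0156 + 0.0020 + 0.0002 + 0.0000) ≈ 15.000 × 0.1428 ≈ 2.142 mcg/mL.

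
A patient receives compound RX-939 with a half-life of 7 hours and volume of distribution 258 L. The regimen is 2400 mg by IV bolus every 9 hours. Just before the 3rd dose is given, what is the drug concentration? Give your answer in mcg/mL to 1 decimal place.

f = (1/2)^(τ/t½) = (1/2)^(9/7) ≈ 0.4102.
C₀ = D/Vd = 2400/258 ≈ 9.302 mcg/mL.
Before the 3rd dose, 2 doses have been given. Superposition: Cmin = C₀·(f + f²).
≈ 9.302 × (0.4102 + 0.1683) ≈ 9.302 × 0.5785 ≈ 5.381 mcg/mL.

5.4 mcg/mL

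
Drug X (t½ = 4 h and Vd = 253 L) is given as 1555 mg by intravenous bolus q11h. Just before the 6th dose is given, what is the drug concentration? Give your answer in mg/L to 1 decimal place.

f = (1/2)^(τ/t½) = (1/2)^(11/4) ≈ 0.1487.
C₀ = D/Vd = 1555/253 ≈ 6.146 mg/L.
Before the 6th dose, 5 doses have been given. Superposition: Cmin = C₀·(f + f² + … + f^5).
≈ 6.146 × (0.1487 + 0.0221 + 0.0033 + 0.0005 + 0.0001) ≈ 6.146 × 0.1747 ≈ 1.074 mg/L.

1.1 mg/L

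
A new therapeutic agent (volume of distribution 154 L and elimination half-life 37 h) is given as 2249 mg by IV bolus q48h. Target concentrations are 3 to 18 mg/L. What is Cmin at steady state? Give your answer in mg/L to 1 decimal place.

k = ln2/t½ = ln2/37 ≈ 0.018734 h⁻¹; fraction remaining f = e^(−kτ) = e^(−0.018734×48) ≈ 0.4069.
Single-dose peak C₀ = D/Vd = 2249/154 ≈ 14.604 mg/L.
Steady-state trough Cmin,ss = C₀·f/(1−f) ≈ 14.604 × 0.4069/0.5931 ≈ 10.019 mg/L.
Trough 10.0 mg/L vs MEC 3 mg/L: adequate.

10.0 mg/L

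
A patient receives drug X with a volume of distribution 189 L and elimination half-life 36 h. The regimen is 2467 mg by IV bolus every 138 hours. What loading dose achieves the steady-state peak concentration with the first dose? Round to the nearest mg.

f = (1/2)^(138/36) ≈ 0.070154; accumulation ratio R = 1/(1−f) ≈ 1.07545.
Loading dose to hit Cmax,ss on first dose: D_load = D_maint·R ≈ 2467 × 1.07545 ≈ 2653.14 mg.

2653 mg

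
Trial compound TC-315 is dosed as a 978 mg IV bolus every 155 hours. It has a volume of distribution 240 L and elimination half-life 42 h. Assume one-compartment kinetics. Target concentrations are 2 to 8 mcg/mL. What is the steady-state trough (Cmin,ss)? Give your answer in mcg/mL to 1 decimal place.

0.3 mcg/mL

k = ln2/t½ = ln2/42 ≈ 0.016504 h⁻¹; fraction remaining f = e^(−kτ) = e^(−0.016504×155) ≈ 0.0775.
At steady state, accumulation factor R = 1/(1 − e^(−kτ)) ≈ 1.0840.
Each bolus raises the concentration by D/Vd = 978/240 ≈ 4.075 mcg/mL.
Steady-state peak Cmax,ss = C₀·R ≈ 4.075 × 1.0840 ≈ 4.417 mcg/mL.
One interval later, Cmin,ss = Cmax,ss·e^(−kτ) ≈ 4.417 × 0.0775 ≈ 0.342 mcg/mL.
Trough 0.3 mcg/mL vs MEC 2 mcg/mL: subtherapeutic.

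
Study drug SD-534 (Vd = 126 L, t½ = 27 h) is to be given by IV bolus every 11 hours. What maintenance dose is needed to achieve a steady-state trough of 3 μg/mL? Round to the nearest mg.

τ/t½ = 11/27 ≈ 0.40741, so f = (1/2)^(11/27) ≈ 0.753977.
Cmin,ss = (D/Vd)·f/(1−f), so D = Cmin,ss·Vd·(1−f)/f.
D = 3 × 126 × (1−f)/f ≈ 3 × 126 × 0.32630 ≈ 123.34 mg.

123 mg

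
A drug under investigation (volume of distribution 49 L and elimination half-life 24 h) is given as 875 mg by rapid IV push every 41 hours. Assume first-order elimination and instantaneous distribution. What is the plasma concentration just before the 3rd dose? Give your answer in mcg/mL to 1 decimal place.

7.1 mcg/mL

f = (1/2)^(τ/t½) = (1/2)^(41/24) ≈ 0.3060.
C₀ = D/Vd = 875/49 ≈ 17.857 mcg/mL.
Before the 3rd dose, 2 doses have been given. Superposition: Cmin = C₀·(f + f²).
≈ 17.857 × (0.3060 + 0.0936) ≈ 17.857 × 0.3996 ≈ 7.136 mcg/mL.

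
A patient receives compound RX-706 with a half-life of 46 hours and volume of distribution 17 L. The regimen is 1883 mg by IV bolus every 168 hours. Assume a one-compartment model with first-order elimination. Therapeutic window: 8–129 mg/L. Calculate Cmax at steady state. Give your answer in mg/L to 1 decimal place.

Over one 168-h interval, 168/46 ≈ 3.6522 half-lives elapse, leaving f ≈ 0.0795 of each dose.
Accumulation ratio R = 1/(1 − f) ≈ 1/0.9205 ≈ 1.0864.
Each bolus raises the concentration by D/Vd = 1883/17 ≈ 110.765 mg/L.
Steady-state peak Cmax,ss = C₀·R ≈ 110.765 × 1.0864 ≈ 120.335 mg/L.
Peak 120.3 mg/L vs MTC 129 mg/L: below toxic threshold.

120.3 mg/L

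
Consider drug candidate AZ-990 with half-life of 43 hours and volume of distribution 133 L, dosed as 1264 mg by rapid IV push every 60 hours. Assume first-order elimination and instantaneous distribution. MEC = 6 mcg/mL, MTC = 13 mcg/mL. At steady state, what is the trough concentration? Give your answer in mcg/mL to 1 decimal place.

5.8 mcg/mL

Over one 60-h interval, 60/43 ≈ 1.3953 half-lives elapse, leaving f ≈ 0.3802 of each dose.
Single-dose peak C₀ = D/Vd = 1264/133 ≈ 9.504 mcg/mL.
Steady-state trough Cmin,ss = C₀·f/(1−f) ≈ 9.504 × 0.3802/0.6198 ≈ 5.830 mcg/mL.
Trough 5.8 mcg/mL vs MEC 6 mcg/mL: subtherapeutic.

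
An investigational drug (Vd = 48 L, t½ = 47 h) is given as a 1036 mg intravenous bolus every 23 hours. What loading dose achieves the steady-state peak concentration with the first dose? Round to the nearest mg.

3601 mg

f = (1/2)^(23/47) ≈ 0.712340; accumulation ratio R = 1/(1−f) ≈ 3.47633.
Loading dose to hit Cmax,ss on first dose: D_load = D_maint·R ≈ 1036 × 3.47633 ≈ 3601.48 mg.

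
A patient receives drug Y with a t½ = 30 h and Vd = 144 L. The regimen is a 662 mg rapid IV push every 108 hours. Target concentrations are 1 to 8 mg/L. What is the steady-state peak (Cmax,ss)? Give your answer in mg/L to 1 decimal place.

5.0 mg/L

τ/t½ = 108/30 ≈ 3.6, so fraction remaining f = (1/2)^(108/30) ≈ 0.0825.
At steady state, accumulation factor R = 1/(1 − e^(−kτ)) ≈ 1.0899.
Single-dose peak C₀ = D/Vd = 662/144 ≈ 4.597 mg/L.
Steady-state peak Cmax,ss = C₀·R ≈ 4.597 × 1.0899 ≈ 5.010 mg/L.
Peak 5.0 mg/L vs MTC 8 mg/L: below toxic threshold.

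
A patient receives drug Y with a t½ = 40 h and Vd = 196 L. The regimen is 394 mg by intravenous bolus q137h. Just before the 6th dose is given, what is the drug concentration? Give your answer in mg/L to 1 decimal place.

0.2 mg/L

f = (1/2)^(τ/t½) = (1/2)^(137/40) ≈ 0.0931.
C₀ = D/Vd = 394/196 ≈ 2.010 mg/L.
Before the 6th dose, 5 doses have been given. Superposition: Cmin = C₀·(f + f² + … + f^5).
≈ 2.010 × (0.0931 + 0.0087 + 0.0008 + 0.0001 + 0.0000) ≈ 2.010 × 0.1027 ≈ 0.206 mg/L.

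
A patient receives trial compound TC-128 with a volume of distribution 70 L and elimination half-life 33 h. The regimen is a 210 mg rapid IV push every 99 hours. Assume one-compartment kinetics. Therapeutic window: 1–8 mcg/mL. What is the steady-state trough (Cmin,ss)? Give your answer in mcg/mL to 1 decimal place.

0.4 mcg/mL

The dosing interval is 3 half-lives, so f = 2^(−3) = 0.125.
Accumulation ratio R = 1/(1 − f) = 1/0.875 = 8/7.
Single-dose peak C₀ = D/Vd = 210/70 = 3 mcg/mL.
Steady-state peak Cmax,ss = C₀·R = 3 × 8/7 ≈ 3.429 mcg/mL.
Steady-state trough Cmin,ss = Cmax,ss·f ≈ 3.429 × 0.125 ≈ 0.429 mcg/mL.
Trough 0.4 mcg/mL vs MEC 1 mcg/mL: subtherapeutic.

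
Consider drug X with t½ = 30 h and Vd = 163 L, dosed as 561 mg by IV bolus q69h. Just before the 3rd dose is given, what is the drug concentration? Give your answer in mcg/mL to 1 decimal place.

0.8 mcg/mL

f = (1/2)^(τ/t½) = (1/2)^(69/30) ≈ 0.2031.
C₀ = D/Vd = 561/163 ≈ 3.442 mcg/mL.
Before the 3rd dose, 2 doses have been given. Superposition: Cmin = C₀·(f + f²).
≈ 3.442 × (0.2031 + 0.0412) ≈ 3.442 × 0.2443 ≈ 0.841 mcg/mL.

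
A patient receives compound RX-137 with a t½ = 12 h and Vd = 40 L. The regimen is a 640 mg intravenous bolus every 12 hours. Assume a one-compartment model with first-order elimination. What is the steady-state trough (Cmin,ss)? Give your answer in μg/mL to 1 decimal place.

The dosing interval is 1 half-life, so f = 2^(−1) = 0.5.
Accumulation ratio R = 1/(1 − f) = 1/0.5 = 2/1.
Single-dose peak C₀ = D/Vd = 640/40 = 16 μg/mL.
Steady-state peak Cmax,ss = C₀·R = 16 × 2/1 ≈ 32.000 μg/mL.
Steady-state trough Cmin,ss = Cmax,ss·f ≈ 32.000 × 0.5 ≈ 16.000 μg/mL.

16.0 μg/mL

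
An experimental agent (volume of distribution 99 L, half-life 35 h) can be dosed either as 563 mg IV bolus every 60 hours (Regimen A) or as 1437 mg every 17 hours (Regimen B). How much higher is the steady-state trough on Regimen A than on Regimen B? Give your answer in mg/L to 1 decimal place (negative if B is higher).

-33.8 mg/L

Regimen A: f = (1/2)^(60/35) ≈ 0.3048; Cmin,ss = (563/99)·f/(1−f) ≈ 2.493 mg/L.
Regimen B: f = (1/2)^(17/35) ≈ 0.7141; Cmin,ss = (1437/99)·f/(1−f) ≈ 36.255 mg/L.
Difference ≈ 2.493 − 36.255 ≈ -33.762 mg/L.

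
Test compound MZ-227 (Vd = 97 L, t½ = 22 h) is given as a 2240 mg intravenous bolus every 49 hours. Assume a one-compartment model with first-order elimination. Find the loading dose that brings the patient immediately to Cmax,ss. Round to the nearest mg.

f = (1/2)^(49/22) ≈ 0.213562; accumulation ratio R = 1/(1−f) ≈ 1.27156.
Loading dose to hit Cmax,ss on first dose: D_load = D_maint·R ≈ 2240 × 1.27156 ≈ 2848.29 mg.

2848 mg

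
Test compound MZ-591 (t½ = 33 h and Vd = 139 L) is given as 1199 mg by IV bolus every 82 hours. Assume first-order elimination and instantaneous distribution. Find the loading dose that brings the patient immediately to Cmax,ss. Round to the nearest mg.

1460 mg

f = (1/2)^(82/33) ≈ 0.178643; accumulation ratio R = 1/(1−f) ≈ 1.21750.
Loading dose to hit Cmax,ss on first dose: D_load = D_maint·R ≈ 1199 × 1.21750 ≈ 1459.78 mg.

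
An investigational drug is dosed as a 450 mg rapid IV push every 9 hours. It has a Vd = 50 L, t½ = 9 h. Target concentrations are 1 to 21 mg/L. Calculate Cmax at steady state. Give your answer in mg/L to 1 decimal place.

τ = 9 h = 1 half-life, so f = (1/2)^1 = 0.5.
Accumulation ratio R = 1/(1 − f) = 1/0.5 = 2/1.
Single-dose peak C₀ = D/Vd = 450/50 = 9 mg/L.
Steady-state peak Cmax,ss = C₀·R = 9 × 2/1 ≈ 18.000 mg/L.
Peak 18.0 mg/L vs MTC 21 mg/L: below toxic threshold.

18.0 mg/L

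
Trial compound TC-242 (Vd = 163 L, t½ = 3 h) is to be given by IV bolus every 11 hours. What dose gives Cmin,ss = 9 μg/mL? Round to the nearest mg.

τ/t½ = 11/3 ≈ 3.6667, so f = (1/2)^(11/3) ≈ 0.078745.
Cmin,ss = (D/Vd)·f/(1−f), so D = Cmin,ss·Vd·(1−f)/f.
D = 9 × 163 × (1−f)/f ≈ 9 × 163 × 11.69922 ≈ 17162.76 mg.

17163 mg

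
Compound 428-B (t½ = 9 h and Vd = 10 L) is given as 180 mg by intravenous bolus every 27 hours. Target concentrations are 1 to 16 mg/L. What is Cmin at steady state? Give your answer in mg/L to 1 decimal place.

2.6 mg/L

The dosing interval is 3 half-lives, so f = 2^(−3) = 0.125.
At steady state, R = 1/(1 − 0.125) = 8/7.
Single-dose peak C₀ = D/Vd = 180/10 = 18 mg/L.
Steady-state peak Cmax,ss = C₀·R = 18 × 8/7 ≈ 20.571 mg/L.
Steady-state trough Cmin,ss = Cmax,ss·f ≈ 20.571 × 0.125 ≈ 2.571 mg/L.
Trough 2.6 mg/L vs MEC 1 mg/L: adequate.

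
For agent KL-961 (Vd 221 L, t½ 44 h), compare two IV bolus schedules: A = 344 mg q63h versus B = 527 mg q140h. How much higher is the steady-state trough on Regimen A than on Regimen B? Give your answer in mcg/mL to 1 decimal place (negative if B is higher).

Regimen A: f = (1/2)^(63/44) ≈ 0.3707; Cmin,ss = (344/221)·f/(1−f) ≈ 0.917 mcg/mL.
Regimen B: f = (1/2)^(140/44) ≈ 0.1102; Cmin,ss = (527/221)·f/(1−f) ≈ 0.295 mcg/mL.
Difference ≈ 0.917 − 0.295 ≈ 0.622 mcg/mL.

0.6 mcg/mL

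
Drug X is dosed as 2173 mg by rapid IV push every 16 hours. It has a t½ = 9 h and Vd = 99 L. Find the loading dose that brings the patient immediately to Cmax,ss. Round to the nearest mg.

f = (1/2)^(16/9) ≈ 0.291632; accumulation ratio R = 1/(1−f) ≈ 1.41170.
Loading dose to hit Cmax,ss on first dose: D_load = D_maint·R ≈ 2173 × 1.41170 ≈ 3067.62 mg.

3068 mg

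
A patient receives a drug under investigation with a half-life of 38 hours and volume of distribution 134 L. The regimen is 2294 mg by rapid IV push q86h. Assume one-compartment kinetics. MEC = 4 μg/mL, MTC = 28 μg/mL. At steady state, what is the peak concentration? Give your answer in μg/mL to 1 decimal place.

k = ln2/t½ = ln2/38 ≈ 0.018241 h⁻¹; fraction remaining f = e^(−kτ) = e^(−0.018241×86) ≈ 0.2083.
Accumulation ratio R = 1/(1 − f) ≈ 1/0.7917 ≈ 1.2631.
Single-dose peak C₀ = D/Vd = 2294/134 ≈ 17.119 μg/mL.
Steady-state peak Cmax,ss = C₀·R ≈ 17.119 × 1.2631 ≈ 21.623 μg/mL.
Peak 21.6 μg/mL vs MTC 28 μg/mL: below toxic threshold.

21.6 μg/mL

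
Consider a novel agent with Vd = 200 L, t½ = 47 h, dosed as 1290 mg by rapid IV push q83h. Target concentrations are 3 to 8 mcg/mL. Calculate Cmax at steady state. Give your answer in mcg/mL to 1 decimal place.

9.1 mcg/mL

τ/t½ = 83/47 ≈ 1.766, so fraction remaining f = (1/2)^(83/47) ≈ 0.2940.
Accumulation ratio R = 1/(1 − f) ≈ 1/0.7060 ≈ 1.4164.
Each bolus raises the concentration by D/Vd = 1290/200 ≈ 6.450 mcg/mL.
Steady-state peak Cmax,ss = C₀·R ≈ 6.450 × 1.4164 ≈ 9.136 mcg/mL.
Peak 9.1 mcg/mL vs MTC 8 mcg/mL: exceeds toxic threshold.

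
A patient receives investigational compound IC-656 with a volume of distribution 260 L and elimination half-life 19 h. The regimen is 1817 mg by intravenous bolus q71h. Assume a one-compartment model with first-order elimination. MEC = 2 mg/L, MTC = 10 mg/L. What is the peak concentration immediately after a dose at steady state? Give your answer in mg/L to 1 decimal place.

7.6 mg/L

k = ln2/t½ = ln2/19 ≈ 0.036481 h⁻¹; fraction remaining f = e^(−kτ) = e^(−0.036481×71) ≈ 0.0750.
Accumulation ratio R = 1/(1 − f) ≈ 1/0.9250 ≈ 1.0811.
Single-dose peak C₀ = D/Vd = 1817/260 ≈ 6.988 mg/L.
Steady-state peak Cmax,ss = C₀·R ≈ 6.988 × 1.0811 ≈ 7.555 mg/L.
Peak 7.6 mg/L vs MTC 10 mg/L: below toxic threshold.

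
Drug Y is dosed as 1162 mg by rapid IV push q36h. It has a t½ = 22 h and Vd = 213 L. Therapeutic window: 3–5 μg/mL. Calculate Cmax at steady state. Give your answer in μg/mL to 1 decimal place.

8.0 μg/mL

τ/t½ = 36/22 ≈ 1.6364, so fraction remaining f = (1/2)^(36/22) ≈ 0.3217.
Accumulation ratio R = 1/(1 − f) ≈ 1/0.6783 ≈ 1.4743.
Each bolus raises the concentration by D/Vd = 1162/213 ≈ 5.455 μg/mL.
Cmax,ss = C₀/(1 − f) ≈ 5.455/0.6783 ≈ 8.042 μg/mL.
Peak 8.0 μg/mL vs MTC 5 μg/mL: exceeds toxic threshold.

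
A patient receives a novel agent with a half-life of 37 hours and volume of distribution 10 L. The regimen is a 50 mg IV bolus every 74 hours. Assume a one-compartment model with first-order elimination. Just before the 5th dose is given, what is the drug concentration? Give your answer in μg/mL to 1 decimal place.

1.7 μg/mL

f = (1/2)^(τ/t½) = (1/2)^(74/37) ≈ 0.2500.
C₀ = D/Vd = 50/10 ≈ 5.000 μg/mL.
Before the 5th dose, 4 doses have been given. Superposition: Cmin = C₀·(f + f² + … + f^4).
≈ 5.000 × (0.2500 + 0.0625 + 0.0156 + 0.0039) ≈ 5.000 × 0.3320 ≈ 1.660 μg/mL.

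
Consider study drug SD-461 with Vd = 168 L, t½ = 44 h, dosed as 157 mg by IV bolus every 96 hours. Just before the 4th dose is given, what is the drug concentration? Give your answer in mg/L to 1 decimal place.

f = (1/2)^(τ/t½) = (1/2)^(96/44) ≈ 0.2204.
C₀ = D/Vd = 157/168 ≈ 0.935 mg/L.
Before the 4th dose, 3 doses have been given. Superposition: Cmin = C₀·(f + f² + … + f^3).
≈ 0.935 × (0.2204 + 0.0486 + 0.0107) ≈ 0.935 × 0.2797 ≈ 0.262 mg/L.

0.3 mg/L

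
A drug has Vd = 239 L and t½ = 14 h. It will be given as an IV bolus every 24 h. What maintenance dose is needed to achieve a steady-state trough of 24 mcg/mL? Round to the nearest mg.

τ/t½ = 24/14 ≈ 1.7143, so f = (1/2)^(24/14) ≈ 0.304753.
Cmin,ss = (D/Vd)·f/(1−f), so D = Cmin,ss·Vd·(1−f)/f.
D = 24 × 239 × (1−f)/f ≈ 24 × 239 × 2.28135 ≈ 13085.82 mg.

13086 mg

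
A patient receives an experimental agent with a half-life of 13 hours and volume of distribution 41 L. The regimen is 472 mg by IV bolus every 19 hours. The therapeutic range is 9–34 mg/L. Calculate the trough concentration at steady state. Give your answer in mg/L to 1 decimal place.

Over one 19-h interval, 19/13 ≈ 1.4615 half-lives elapse, leaving f ≈ 0.3631 of each dose.
Accumulation ratio R = 1/(1 − f) ≈ 1/0.6369 ≈ 1.5701.
Each bolus raises the concentration by D/Vd = 472/41 ≈ 11.512 mg/L.
Steady-state peak Cmax,ss = C₀·R ≈ 11.512 × 1.5701 ≈ 18.075 mg/L.
Steady-state trough Cmin,ss = Cmax,ss·f ≈ 18.075 × 0.3631 ≈ 6.563 mg/L.
Trough 6.6 mg/L vs MEC 9 mg/L: subtherapeutic.

6.6 mg/L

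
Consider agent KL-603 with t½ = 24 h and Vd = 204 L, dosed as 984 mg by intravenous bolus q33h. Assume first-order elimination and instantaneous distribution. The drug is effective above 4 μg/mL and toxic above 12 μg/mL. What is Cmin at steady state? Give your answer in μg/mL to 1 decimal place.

k = ln2/t½ = ln2/24 ≈ 0.028881 h⁻¹; fraction remaining f = e^(−kτ) = e^(−0.028881×33) ≈ 0.3856.
At steady state, accumulation factor R = 1/(1 − e^(−kτ)) ≈ 1.6276.
Single-dose peak C₀ = D/Vd = 984/204 ≈ 4.824 μg/mL.
Steady-state peak Cmax,ss = C₀·R ≈ 4.824 × 1.6276 ≈ 7.852 μg/mL.
One interval later, Cmin,ss = Cmax,ss·e^(−kτ) ≈ 7.852 × 0.3856 ≈ 3.028 μg/mL.
Trough 3.0 μg/mL vs MEC 4 μg/mL: subtherapeutic.

3.0 μg/mL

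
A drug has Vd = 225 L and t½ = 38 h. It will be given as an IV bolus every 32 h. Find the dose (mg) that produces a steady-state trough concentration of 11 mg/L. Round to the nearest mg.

1962 mg

τ/t½ = 32/38 ≈ 0.84211, so f = (1/2)^(32/38) ≈ 0.557829.
Cmin,ss = (D/Vd)·f/(1−f), so D = Cmin,ss·Vd·(1−f)/f.
D = 11 × 225 × (1−f)/f ≈ 11 × 225 × 0.79266 ≈ 1961.83 mg.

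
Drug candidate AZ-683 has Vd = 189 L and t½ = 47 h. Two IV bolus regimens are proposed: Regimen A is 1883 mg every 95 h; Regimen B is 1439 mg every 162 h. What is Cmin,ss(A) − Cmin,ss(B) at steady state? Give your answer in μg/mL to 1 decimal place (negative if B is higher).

Regimen A: f = (1/2)^(95/47) ≈ 0.2463; Cmin,ss = (1883/189)·f/(1−f) ≈ 3.256 μg/mL.
Regimen B: f = (1/2)^(162/47) ≈ 0.0917; Cmin,ss = (1439/189)·f/(1−f) ≈ 0.769 μg/mL.
Difference ≈ 3.256 − 0.769 ≈ 2.487 μg/mL.

2.5 μg/mL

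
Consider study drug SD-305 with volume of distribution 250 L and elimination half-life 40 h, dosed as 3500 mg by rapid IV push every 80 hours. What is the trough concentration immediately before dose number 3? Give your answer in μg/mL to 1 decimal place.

4.4 μg/mL

f = (1/2)^(τ/t½) = (1/2)^(80/40) ≈ 0.2500.
C₀ = D/Vd = 3500/250 ≈ 14.000 μg/mL.
Before the 3rd dose, 2 doses have been given. Superposition: Cmin = C₀·(f + f²).
≈ 14.000 × (0.2500 + 0.0625) ≈ 14.000 × 0.3125 ≈ 4.375 μg/mL.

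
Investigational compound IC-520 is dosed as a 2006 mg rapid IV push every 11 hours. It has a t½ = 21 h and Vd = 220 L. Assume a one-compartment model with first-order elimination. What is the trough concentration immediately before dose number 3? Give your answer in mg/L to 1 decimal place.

10.8 mg/L

f = (1/2)^(τ/t½) = (1/2)^(11/21) ≈ 0.6955.
C₀ = D/Vd = 2006/220 ≈ 9.118 mg/L.
Before the 3rd dose, 2 doses have been given. Superposition: Cmin = C₀·(f + f²).
≈ 9.118 × (0.6955 + 0.4837) ≈ 9.118 × 1.1792 ≈ 10.752 mg/L.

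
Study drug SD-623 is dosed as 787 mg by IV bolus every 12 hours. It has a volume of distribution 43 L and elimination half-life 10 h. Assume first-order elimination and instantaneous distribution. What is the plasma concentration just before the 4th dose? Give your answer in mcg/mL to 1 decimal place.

12.9 mcg/mL

f = (1/2)^(τ/t½) = (1/2)^(12/10) ≈ 0.4353.
C₀ = D/Vd = 787/43 ≈ 18.302 mcg/mL.
Before the 4th dose, 3 doses have been given. Superposition: Cmin = C₀·(f + f² + … + f^3).
≈ 18.302 × (0.4353 + 0.1895 + 0.0825) ≈ 18.302 × 0.7073 ≈ 12.945 mcg/mL.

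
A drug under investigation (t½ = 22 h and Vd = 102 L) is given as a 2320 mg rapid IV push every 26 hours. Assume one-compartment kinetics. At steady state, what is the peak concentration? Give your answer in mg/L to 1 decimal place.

40.7 mg/L

τ/t½ = 26/22 ≈ 1.1818, so fraction remaining f = (1/2)^(26/22) ≈ 0.4408.
At steady state, accumulation factor R = 1/(1 − e^(−kτ)) ≈ 1.7883.
Each bolus raises the concentration by D/Vd = 2320/102 ≈ 22.745 mg/L.
Steady-state peak Cmax,ss = C₀·R ≈ 22.745 × 1.7883 ≈ 40.675 mg/L.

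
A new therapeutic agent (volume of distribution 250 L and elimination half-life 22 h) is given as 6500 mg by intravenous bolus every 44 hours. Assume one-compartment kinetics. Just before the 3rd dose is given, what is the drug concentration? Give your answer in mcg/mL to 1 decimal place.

8.1 mcg/mL

f = (1/2)^(τ/t½) = (1/2)^(44/22) ≈ 0.2500.
C₀ = D/Vd = 6500/250 ≈ 26.000 mcg/mL.
Before the 3rd dose, 2 doses have been given. Superposition: Cmin = C₀·(f + f²).
≈ 26.000 × (0.2500 + 0.0625) ≈ 26.000 × 0.3125 ≈ 8.125 mcg/mL.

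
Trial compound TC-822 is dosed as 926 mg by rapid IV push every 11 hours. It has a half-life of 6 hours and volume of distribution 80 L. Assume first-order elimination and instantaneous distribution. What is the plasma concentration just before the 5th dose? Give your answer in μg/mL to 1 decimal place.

4.5 μg/mL

f = (1/2)^(τ/t½) = (1/2)^(11/6) ≈ 0.2806.
C₀ = D/Vd = 926/80 ≈ 11.575 μg/mL.
Before the 5th dose, 4 doses have been given. Superposition: Cmin = C₀·(f + f² + … + f^4).
≈ 11.575 × (0.2806 + 0.0787 + 0.0221 + 0.0062) ≈ 11.575 × 0.3876 ≈ 4.486 μg/mL.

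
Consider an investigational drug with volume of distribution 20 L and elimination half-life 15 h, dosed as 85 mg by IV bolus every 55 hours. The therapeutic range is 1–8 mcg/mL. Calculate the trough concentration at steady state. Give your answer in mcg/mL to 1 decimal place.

0.4 mcg/mL

k = ln2/t½ = ln2/15 ≈ 0.046210 h⁻¹; fraction remaining f = e^(−kτ) = e^(−0.046210×55) ≈ 0.0787.
Each bolus raises the concentration by D/Vd = 85/20 ≈ 4.250 mcg/mL.
Steady-state trough Cmin,ss = C₀·f/(1−f) ≈ 4.250 × 0.0787/0.9213 ≈ 0.363 mcg/mL.
Trough 0.4 mcg/mL vs MEC 1 mcg/mL: subtherapeutic.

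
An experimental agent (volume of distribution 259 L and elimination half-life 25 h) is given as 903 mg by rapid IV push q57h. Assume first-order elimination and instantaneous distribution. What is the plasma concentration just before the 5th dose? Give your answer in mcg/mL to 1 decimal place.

f = (1/2)^(τ/t½) = (1/2)^(57/25) ≈ 0.2059.
C₀ = D/Vd = 903/259 ≈ 3.486 mcg/mL.
Before the 5th dose, 4 doses have been given. Superposition: Cmin = C₀·(f + f² + … + f^4).
≈ 3.486 × (0.2059 + 0.0424 + 0.0087 + 0.0018) ≈ 3.486 × 0.2588 ≈ 0.902 mcg/mL.

0.9 mcg/mL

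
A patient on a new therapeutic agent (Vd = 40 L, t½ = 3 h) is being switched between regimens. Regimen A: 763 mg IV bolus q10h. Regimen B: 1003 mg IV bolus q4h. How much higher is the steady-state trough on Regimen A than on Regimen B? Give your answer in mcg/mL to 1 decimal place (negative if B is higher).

Regimen A: f = (1/2)^(10/3) ≈ 0.0992; Cmin,ss = (763/40)·f/(1−f) ≈ 2.101 mcg/mL.
Regimen B: f = (1/2)^(4/3) ≈ 0.3969; Cmin,ss = (1003/40)·f/(1−f) ≈ 16.502 mcg/mL.
Difference ≈ 2.101 − 16.502 ≈ -14.401 mcg/mL.

-14.4 mcg/mL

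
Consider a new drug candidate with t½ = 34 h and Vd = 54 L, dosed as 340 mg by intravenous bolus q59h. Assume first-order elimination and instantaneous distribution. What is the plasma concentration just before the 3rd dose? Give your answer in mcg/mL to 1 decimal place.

2.5 mcg/mL

f = (1/2)^(τ/t½) = (1/2)^(59/34) ≈ 0.3003.
C₀ = D/Vd = 340/54 ≈ 6.296 mcg/mL.
Before the 3rd dose, 2 doses have been given. Superposition: Cmin = C₀·(f + f²).
≈ 6.296 × (0.3003 + 0.0902) ≈ 6.296 × 0.3905 ≈ 2.459 mcg/mL.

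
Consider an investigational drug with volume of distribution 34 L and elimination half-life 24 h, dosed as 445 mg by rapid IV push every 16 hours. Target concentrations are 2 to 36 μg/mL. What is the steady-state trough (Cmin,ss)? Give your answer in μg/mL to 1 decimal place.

k = ln2/t½ = ln2/24 ≈ 0.028881 h⁻¹; fraction remaining f = e^(−kτ) = e^(−0.028881×16) ≈ 0.6300.
Accumulation ratio R = 1/(1 − f) ≈ 1/0.3700 ≈ 2.7027.
Each bolus raises the concentration by D/Vd = 445/34 ≈ 13.088 μg/mL.
Cmax,ss = C₀/(1 − f) ≈ 13.088/0.3700 ≈ 35.373 μg/mL.
Steady-state trough Cmin,ss = Cmax,ss·f ≈ 35.373 × 0.6300 ≈ 22.285 μg/mL.
Trough 22.3 μg/mL vs MEC 2 μg/mL: adequate.

22.3 μg/mL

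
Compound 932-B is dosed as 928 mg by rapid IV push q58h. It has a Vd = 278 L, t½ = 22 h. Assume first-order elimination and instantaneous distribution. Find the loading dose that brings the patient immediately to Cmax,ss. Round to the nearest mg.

f = (1/2)^(58/22) ≈ 0.160833; accumulation ratio R = 1/(1−f) ≈ 1.19166.
Loading dose to hit Cmax,ss on first dose: D_load = D_maint·R ≈ 928 × 1.19166 ≈ 1105.86 mg.

1106 mg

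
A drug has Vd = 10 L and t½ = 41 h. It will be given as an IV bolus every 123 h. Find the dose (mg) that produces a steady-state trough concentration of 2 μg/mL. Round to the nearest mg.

140 mg

τ/t½ = 123/41 ≈ 3, so f = (1/2)^(123/41) ≈ 0.125000.
Cmin,ss = (D/Vd)·f/(1−f), so D = Cmin,ss·Vd·(1−f)/f.
D = 2 × 10 × (1−f)/f ≈ 2 × 10 × 7.00000 ≈ 140.00 mg.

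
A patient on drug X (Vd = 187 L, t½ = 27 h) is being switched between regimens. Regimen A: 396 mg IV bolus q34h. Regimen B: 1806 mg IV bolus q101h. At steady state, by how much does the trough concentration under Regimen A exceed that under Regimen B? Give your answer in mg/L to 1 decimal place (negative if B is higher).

Regimen A: f = (1/2)^(34/27) ≈ 0.4178; Cmin,ss = (396/187)·f/(1−f) ≈ 1.520 mg/L.
Regimen B: f = (1/2)^(101/27) ≈ 0.0748; Cmin,ss = (1806/187)·f/(1−f) ≈ 0.781 mg/L.
Difference ≈ 1.520 − 0.781 ≈ 0.739 mg/L.

0.7 mg/L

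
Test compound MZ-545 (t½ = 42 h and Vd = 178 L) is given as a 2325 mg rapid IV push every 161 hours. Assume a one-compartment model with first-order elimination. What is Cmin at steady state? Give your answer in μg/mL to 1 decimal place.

τ/t½ = 161/42 ≈ 3.8333, so fraction remaining f = (1/2)^(161/42) ≈ 0.0702.
Accumulation ratio R = 1/(1 − f) ≈ 1/0.9298 ≈ 1.0755.
Each bolus raises the concentration by D/Vd = 2325/178 ≈ 13.062 μg/mL.
Cmax,ss = C₀/(1 − f) ≈ 13.062/0.9298 ≈ 14.048 μg/mL.
One interval later, Cmin,ss = Cmax,ss·e^(−kτ) ≈ 14.048 × 0.0702 ≈ 0.986 μg/mL.

1.0 μg/mL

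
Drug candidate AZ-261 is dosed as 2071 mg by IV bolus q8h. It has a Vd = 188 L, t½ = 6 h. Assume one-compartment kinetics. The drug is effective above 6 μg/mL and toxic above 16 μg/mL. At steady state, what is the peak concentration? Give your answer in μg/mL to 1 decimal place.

Over one 8-h interval, 8/6 ≈ 1.3333 half-lives elapse, leaving f ≈ 0.3969 of each dose.
Accumulation ratio R = 1/(1 − f) ≈ 1/0.6031 ≈ 1.6581.
Each bolus raises the concentration by D/Vd = 2071/188 ≈ 11.016 μg/mL.
Cmax,ss = C₀/(1 − f) ≈ 11.016/0.6031 ≈ 18.266 μg/mL.
Peak 18.3 μg/mL vs MTC 16 μg/mL: exceeds toxic threshold.

18.3 μg/mL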